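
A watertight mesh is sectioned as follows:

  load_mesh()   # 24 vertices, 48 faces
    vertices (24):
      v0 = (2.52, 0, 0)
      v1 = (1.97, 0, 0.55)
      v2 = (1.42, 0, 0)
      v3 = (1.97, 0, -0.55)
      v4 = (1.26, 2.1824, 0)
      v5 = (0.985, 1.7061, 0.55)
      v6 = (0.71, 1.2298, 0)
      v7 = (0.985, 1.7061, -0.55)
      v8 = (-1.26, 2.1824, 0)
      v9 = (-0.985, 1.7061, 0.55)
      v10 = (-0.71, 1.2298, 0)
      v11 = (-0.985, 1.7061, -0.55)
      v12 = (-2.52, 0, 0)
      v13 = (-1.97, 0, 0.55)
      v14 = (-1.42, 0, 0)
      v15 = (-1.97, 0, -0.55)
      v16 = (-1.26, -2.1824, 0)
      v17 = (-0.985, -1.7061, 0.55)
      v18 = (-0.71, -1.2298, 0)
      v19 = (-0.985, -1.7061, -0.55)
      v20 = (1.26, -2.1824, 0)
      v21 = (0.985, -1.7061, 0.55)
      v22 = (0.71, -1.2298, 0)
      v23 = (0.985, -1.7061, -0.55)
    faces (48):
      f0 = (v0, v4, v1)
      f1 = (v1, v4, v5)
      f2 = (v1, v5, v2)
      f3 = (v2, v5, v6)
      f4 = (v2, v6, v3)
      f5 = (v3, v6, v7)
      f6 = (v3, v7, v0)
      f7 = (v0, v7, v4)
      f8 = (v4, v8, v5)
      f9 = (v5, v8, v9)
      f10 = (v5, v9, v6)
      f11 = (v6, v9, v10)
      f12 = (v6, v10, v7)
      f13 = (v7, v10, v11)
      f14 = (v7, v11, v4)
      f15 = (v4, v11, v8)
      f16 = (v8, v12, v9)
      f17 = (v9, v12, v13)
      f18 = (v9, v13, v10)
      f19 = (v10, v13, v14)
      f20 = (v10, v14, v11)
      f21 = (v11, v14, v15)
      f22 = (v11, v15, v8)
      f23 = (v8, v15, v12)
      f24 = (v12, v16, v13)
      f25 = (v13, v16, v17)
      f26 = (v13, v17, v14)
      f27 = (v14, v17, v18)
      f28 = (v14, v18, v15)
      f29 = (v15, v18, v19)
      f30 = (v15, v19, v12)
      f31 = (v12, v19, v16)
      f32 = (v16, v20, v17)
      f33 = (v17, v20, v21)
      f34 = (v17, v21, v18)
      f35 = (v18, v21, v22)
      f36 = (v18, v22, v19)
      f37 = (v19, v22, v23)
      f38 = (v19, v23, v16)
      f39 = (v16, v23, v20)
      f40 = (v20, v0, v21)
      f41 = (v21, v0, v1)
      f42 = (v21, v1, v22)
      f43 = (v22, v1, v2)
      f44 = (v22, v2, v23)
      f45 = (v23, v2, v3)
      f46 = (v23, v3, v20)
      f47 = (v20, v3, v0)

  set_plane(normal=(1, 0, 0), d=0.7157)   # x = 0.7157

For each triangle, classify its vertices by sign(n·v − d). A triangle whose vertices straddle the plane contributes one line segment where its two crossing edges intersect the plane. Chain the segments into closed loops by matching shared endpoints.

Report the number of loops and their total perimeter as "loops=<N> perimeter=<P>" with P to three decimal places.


Straddling triangles (20 of 48):
  (v2,v5,v6) [++-] → (0.7157, 1.23967, 0.0114)–(0.7157, 1.21993, 0)  len=0.0228
  (v2,v6,v3) [+-+] → (0.7157, 1.21993, 0)–(0.7157, 1.22424, -0.0024881)  len=0.0050
  (v3,v6,v7) [+-+] → (0.7157, 1.22424, -0.0024881)–(0.7157, 1.23967, -0.0114)  len=0.0178
  (v4,v8,v5) [+-+] → (0.7157, 2.1824, 0)–(0.7157, 1.76323, 0.484024)  len=0.6403
  (v5,v8,v9) [+--] → (0.7157, 1.76323, 0.484024)–(0.7157, 1.7061, 0.55)  len=0.0873
  (v5,v9,v6) [+--] → (0.7157, 1.7061, 0.55)–(0.7157, 1.23967, 0.0114)  len=0.7125
  (v6,v10,v7) [--+] → (0.7157, 1.63043, -0.462617)–(0.7157, 1.23967, -0.0114)  len=0.5969
  (v7,v10,v11) [+--] → (0.7157, 1.63043, -0.462617)–(0.7157, 1.7061, -0.55)  len=0.1156
  (v7,v11,v4) [+-+] → (0.7157, 1.7061, -0.55)–(0.7157, 2.06692, -0.133347)  len=0.5512
  (v4,v11,v8) [+--] → (0.7157, 2.06692, -0.133347)–(0.7157, 2.1824, 0)  len=0.1764
  (v16,v20,v17) [-+-] → (0.7157, -2.1824, 0)–(0.7157, -2.06692, 0.133347)  len=0.1764
  (v17,v20,v21) [-++] → (0.7157, -2.06692, 0.133347)–(0.7157, -1.7061, 0.55)  len=0.5512
  (v17,v21,v18) [-+-] → (0.7157, -1.7061, 0.55)–(0.7157, -1.63043, 0.462617)  len=0.1156
  (v18,v21,v22) [-+-] → (0.7157, -1.63043, 0.462617)–(0.7157, -1.23967, 0.0114)  len=0.5969
  (v19,v22,v23) [--+] → (0.7157, -1.23967, -0.0114)–(0.7157, -1.7061, -0.55)  len=0.7125
  (v19,v23,v16) [-+-] → (0.7157, -1.7061, -0.55)–(0.7157, -1.76323, -0.484024)  len=0.0873
  (v16,v23,v20) [-++] → (0.7157, -1.76323, -0.484024)–(0.7157, -2.1824, 0)  len=0.6403
  (v21,v1,v22) [++-] → (0.7157, -1.22424, 0.0024881)–(0.7157, -1.23967, 0.0114)  len=0.0178
  (v22,v1,v2) [-++] → (0.7157, -1.22424, 0.0024881)–(0.7157, -1.21993, 0)  len=0.0050
  (v22,v2,v23) [-++] → (0.7157, -1.21993, 0)–(0.7157, -1.23967, -0.0114)  len=0.0228

Chained into 2 loop(s):
  loop 1: 10 segments, perimeter = 2.9257
  loop 2: 10 segments, perimeter = 2.9257
Total perimeter = 5.851

loops=2 perimeter=5.851


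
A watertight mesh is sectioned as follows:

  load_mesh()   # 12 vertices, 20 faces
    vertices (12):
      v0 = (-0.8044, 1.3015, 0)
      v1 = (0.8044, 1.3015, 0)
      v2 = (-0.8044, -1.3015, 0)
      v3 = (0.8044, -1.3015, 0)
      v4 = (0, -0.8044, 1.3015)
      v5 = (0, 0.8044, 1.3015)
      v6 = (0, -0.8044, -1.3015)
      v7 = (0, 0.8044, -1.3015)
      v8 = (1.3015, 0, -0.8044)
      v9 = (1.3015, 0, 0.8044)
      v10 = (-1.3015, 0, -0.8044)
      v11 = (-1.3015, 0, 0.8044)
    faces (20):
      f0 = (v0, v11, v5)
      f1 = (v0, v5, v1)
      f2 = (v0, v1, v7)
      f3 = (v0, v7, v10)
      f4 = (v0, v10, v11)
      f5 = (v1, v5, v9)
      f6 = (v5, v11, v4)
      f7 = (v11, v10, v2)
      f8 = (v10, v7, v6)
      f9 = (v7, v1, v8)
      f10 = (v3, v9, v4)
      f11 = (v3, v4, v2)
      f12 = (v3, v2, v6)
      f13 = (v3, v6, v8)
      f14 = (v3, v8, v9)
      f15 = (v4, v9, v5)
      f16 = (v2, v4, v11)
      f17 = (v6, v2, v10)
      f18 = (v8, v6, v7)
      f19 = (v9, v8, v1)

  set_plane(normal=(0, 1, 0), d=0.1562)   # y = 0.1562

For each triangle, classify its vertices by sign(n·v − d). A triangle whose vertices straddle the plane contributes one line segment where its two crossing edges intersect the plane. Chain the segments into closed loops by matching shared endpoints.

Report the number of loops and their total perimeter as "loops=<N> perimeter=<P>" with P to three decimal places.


Straddling triangles (10 of 20):
  (v0,v11,v5) [+-+] → (-1.24184, 0.1562, 0.70786)–(-1.04877, 0.1562, 0.900928)  len=0.2730
  (v0,v7,v10) [++-] → (-1.04877, 0.1562, -0.900928)–(-1.24184, 0.1562, -0.70786)  len=0.2730
  (v0,v10,v11) [+--] → (-1.24184, 0.1562, -0.70786)–(-1.24184, 0.1562, 0.70786)  len=1.4157
  (v1,v5,v9) [++-] → (1.04877, 0.1562, 0.900928)–(1.24184, 0.1562, 0.70786)  len=0.2730
  (v5,v11,v4) [+--] → (-1.04877, 0.1562, 0.900928)–(0, 0.1562, 1.3015)  len=1.1227
  (v10,v7,v6) [-+-] → (-1.04877, 0.1562, -0.900928)–(0, 0.1562, -1.3015)  len=1.1227
  (v7,v1,v8) [++-] → (1.24184, 0.1562, -0.70786)–(1.04877, 0.1562, -0.900928)  len=0.2730
  (v4,v9,v5) [--+] → (1.04877, 0.1562, 0.900928)–(0, 0.1562, 1.3015)  len=1.1227
  (v8,v6,v7) [--+] → (0, 0.1562, -1.3015)–(1.04877, 0.1562, -0.900928)  len=1.1227
  (v9,v8,v1) [--+] → (1.24184, 0.1562, -0.70786)–(1.24184, 0.1562, 0.70786)  len=1.4157

Chained into 1 loop(s):
  loop 1: 10 segments, perimeter = 8.4143
Total perimeter = 8.414

loops=1 perimeter=8.414


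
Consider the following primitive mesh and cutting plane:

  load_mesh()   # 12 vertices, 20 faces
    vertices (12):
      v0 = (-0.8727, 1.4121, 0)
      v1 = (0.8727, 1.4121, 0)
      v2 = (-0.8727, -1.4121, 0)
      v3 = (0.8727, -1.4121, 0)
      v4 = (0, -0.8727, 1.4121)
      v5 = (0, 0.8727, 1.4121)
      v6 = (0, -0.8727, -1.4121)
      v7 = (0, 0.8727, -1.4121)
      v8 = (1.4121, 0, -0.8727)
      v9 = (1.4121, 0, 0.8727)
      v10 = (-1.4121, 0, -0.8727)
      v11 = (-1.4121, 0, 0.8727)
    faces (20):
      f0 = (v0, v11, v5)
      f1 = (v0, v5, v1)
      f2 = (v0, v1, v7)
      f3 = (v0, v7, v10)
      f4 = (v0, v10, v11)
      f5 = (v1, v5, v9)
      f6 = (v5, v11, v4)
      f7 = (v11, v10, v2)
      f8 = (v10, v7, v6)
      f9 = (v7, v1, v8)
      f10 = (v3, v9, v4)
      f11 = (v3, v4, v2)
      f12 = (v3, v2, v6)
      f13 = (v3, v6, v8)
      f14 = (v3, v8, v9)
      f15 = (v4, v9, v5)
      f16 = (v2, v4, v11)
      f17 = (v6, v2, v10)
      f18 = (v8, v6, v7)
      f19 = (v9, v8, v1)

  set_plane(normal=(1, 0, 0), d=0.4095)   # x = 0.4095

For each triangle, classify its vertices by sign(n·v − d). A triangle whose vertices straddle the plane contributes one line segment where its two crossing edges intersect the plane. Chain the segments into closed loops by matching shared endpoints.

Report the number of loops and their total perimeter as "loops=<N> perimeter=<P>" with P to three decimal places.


Straddling triangles (10 of 20):
  (v0,v5,v1) [--+] → (0.4095, 1.1258, 0.749495)–(0.4095, 1.4121, 0)  len=0.8023
  (v0,v1,v7) [-+-] → (0.4095, 1.4121, 0)–(0.4095, 1.1258, -0.749495)  len=0.8023
  (v1,v5,v9) [+-+] → (0.4095, 1.1258, 0.749495)–(0.4095, 0.619623, 1.25568)  len=0.7158
  (v7,v1,v8) [-++] → (0.4095, 1.1258, -0.749495)–(0.4095, 0.619623, -1.25568)  len=0.7158
  (v3,v9,v4) [++-] → (0.4095, -0.619623, 1.25568)–(0.4095, -1.1258, 0.749495)  len=0.7158
  (v3,v4,v2) [+--] → (0.4095, -1.1258, 0.749495)–(0.4095, -1.4121, 0)  len=0.8023
  (v3,v2,v6) [+--] → (0.4095, -1.4121, 0)–(0.4095, -1.1258, -0.749495)  len=0.8023
  (v3,v6,v8) [+-+] → (0.4095, -1.1258, -0.749495)–(0.4095, -0.619623, -1.25568)  len=0.7158
  (v4,v9,v5) [-+-] → (0.4095, -0.619623, 1.25568)–(0.4095, 0.619623, 1.25568)  len=1.2392
  (v8,v6,v7) [+--] → (0.4095, -0.619623, -1.25568)–(0.4095, 0.619623, -1.25568)  len=1.2392

Chained into 1 loop(s):
  loop 1: 10 segments, perimeter = 8.5511
Total perimeter = 8.551

loops=1 perimeter=8.551


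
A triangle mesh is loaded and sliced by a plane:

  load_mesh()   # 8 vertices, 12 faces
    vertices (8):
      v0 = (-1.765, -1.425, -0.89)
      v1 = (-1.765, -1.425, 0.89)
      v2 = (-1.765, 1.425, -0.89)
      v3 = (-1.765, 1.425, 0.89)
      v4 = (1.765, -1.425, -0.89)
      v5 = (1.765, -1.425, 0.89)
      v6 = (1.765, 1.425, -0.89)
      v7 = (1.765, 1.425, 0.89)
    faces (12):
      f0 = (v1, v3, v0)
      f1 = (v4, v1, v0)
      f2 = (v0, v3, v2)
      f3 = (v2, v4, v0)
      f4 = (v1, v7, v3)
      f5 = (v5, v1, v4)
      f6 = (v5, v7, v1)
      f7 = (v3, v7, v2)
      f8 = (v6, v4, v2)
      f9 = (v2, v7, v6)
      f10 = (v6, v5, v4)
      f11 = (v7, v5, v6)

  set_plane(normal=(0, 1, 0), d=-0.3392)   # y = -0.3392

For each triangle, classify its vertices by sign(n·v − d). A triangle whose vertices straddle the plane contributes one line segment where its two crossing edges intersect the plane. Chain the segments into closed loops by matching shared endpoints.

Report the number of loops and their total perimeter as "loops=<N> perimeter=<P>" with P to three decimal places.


loops=1 perimeter=10.620

Straddling triangles (8 of 12):
  (v1,v3,v0) [-+-] → (-1.765, -0.3392, 0.89)–(-1.765, -0.3392, -0.211851)  len=1.1019
  (v0,v3,v2) [-++] → (-1.765, -0.3392, -0.211851)–(-1.765, -0.3392, -0.89)  len=0.6781
  (v2,v4,v0) [+--] → (0.420132, -0.3392, -0.89)–(-1.765, -0.3392, -0.89)  len=2.1851
  (v1,v7,v3) [-++] → (-0.420132, -0.3392, 0.89)–(-1.765, -0.3392, 0.89)  len=1.3449
  (v5,v7,v1) [-+-] → (1.765, -0.3392, 0.89)–(-0.420132, -0.3392, 0.89)  len=2.1851
  (v6,v4,v2) [+-+] → (1.765, -0.3392, -0.89)–(0.420132, -0.3392, -0.89)  len=1.3449
  (v6,v5,v4) [+--] → (1.765, -0.3392, 0.211851)–(1.765, -0.3392, -0.89)  len=1.1019
  (v7,v5,v6) [+-+] → (1.765, -0.3392, 0.89)–(1.765, -0.3392, 0.211851)  len=0.6781

Chained into 1 loop(s):
  loop 1: 8 segments, perimeter = 10.6200
Total perimeter = 10.620


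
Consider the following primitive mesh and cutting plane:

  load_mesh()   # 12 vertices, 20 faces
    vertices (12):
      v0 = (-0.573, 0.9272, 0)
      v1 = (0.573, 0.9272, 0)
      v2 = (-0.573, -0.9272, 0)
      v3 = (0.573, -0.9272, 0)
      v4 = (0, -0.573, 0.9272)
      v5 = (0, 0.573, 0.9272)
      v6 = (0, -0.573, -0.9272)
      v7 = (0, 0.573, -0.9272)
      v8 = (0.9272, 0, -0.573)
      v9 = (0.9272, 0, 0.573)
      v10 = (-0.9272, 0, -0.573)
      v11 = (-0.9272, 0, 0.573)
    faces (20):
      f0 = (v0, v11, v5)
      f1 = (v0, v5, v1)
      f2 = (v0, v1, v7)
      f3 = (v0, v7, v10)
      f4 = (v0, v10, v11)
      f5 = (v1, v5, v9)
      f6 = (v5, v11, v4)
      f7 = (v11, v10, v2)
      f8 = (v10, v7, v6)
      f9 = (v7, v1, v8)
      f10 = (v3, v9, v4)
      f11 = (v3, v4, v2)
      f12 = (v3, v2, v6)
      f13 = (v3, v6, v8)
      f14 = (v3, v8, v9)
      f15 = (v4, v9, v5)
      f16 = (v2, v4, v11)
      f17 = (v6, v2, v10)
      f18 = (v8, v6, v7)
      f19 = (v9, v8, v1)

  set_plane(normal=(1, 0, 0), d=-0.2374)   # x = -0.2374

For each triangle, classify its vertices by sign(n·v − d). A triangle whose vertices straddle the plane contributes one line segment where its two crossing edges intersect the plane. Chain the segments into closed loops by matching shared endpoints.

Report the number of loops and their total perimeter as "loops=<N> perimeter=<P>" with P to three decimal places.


Straddling triangles (10 of 20):
  (v0,v11,v5) [--+] → (-0.2374, 0.426289, 0.836511)–(-0.2374, 0.719749, 0.543051)  len=0.4150
  (v0,v5,v1) [-++] → (-0.2374, 0.719749, 0.543051)–(-0.2374, 0.9272, 0)  len=0.5813
  (v0,v1,v7) [-++] → (-0.2374, 0.9272, 0)–(-0.2374, 0.719749, -0.543051)  len=0.5813
  (v0,v7,v10) [-+-] → (-0.2374, 0.719749, -0.543051)–(-0.2374, 0.426289, -0.836511)  len=0.4150
  (v5,v11,v4) [+-+] → (-0.2374, 0.426289, 0.836511)–(-0.2374, -0.426289, 0.836511)  len=0.8526
  (v10,v7,v6) [-++] → (-0.2374, 0.426289, -0.836511)–(-0.2374, -0.426289, -0.836511)  len=0.8526
  (v3,v4,v2) [++-] → (-0.2374, -0.719749, 0.543051)–(-0.2374, -0.9272, 0)  len=0.5813
  (v3,v2,v6) [+-+] → (-0.2374, -0.9272, 0)–(-0.2374, -0.719749, -0.543051)  len=0.5813
  (v2,v4,v11) [-+-] → (-0.2374, -0.719749, 0.543051)–(-0.2374, -0.426289, 0.836511)  len=0.4150
  (v6,v2,v10) [+--] → (-0.2374, -0.719749, -0.543051)–(-0.2374, -0.426289, -0.836511)  len=0.4150

Chained into 1 loop(s):
  loop 1: 10 segments, perimeter = 5.6905
Total perimeter = 5.691

loops=1 perimeter=5.691


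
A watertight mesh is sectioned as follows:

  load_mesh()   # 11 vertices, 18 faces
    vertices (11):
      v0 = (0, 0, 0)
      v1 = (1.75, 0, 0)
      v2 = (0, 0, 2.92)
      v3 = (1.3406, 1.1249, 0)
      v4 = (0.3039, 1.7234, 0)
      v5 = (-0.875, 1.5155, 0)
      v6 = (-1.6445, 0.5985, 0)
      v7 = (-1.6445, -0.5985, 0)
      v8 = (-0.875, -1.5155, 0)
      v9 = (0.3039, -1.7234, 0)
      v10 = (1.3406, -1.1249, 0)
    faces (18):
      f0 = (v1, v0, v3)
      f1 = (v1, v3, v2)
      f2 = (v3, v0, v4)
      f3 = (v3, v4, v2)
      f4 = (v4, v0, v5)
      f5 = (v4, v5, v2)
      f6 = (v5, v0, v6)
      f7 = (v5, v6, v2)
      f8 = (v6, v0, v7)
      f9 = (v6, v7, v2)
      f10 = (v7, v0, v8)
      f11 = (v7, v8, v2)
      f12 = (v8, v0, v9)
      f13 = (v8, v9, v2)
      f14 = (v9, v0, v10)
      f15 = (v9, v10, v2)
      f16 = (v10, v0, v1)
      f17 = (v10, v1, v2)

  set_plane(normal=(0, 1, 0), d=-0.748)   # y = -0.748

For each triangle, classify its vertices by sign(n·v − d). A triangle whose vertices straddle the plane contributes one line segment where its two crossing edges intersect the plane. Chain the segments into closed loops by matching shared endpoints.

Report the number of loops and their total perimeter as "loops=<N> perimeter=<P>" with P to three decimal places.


Straddling triangles (8 of 18):
  (v7,v0,v8) [++-] → (-0.431871, -0.748, 0)–(-1.51905, -0.748, 0)  len=1.0872
  (v7,v8,v2) [+-+] → (-1.51905, -0.748, 0)–(-0.431871, -0.748, 1.47879)  len=1.8354
  (v8,v0,v9) [-+-] → (-0.431871, -0.748, 0)–(0.1319, -0.748, 0)  len=0.5638
  (v8,v9,v2) [--+] → (0.1319, -0.748, 1.65264)–(-0.431871, -0.748, 1.47879)  len=0.5900
  (v9,v0,v10) [-+-] → (0.1319, -0.748, 0)–(0.891429, -0.748, 0)  len=0.7595
  (v9,v10,v2) [--+] → (0.891429, -0.748, 0.978352)–(0.1319, -0.748, 1.65264)  len=1.0157
  (v10,v0,v1) [-++] → (0.891429, -0.748, 0)–(1.47777, -0.748, 0)  len=0.5863
  (v10,v1,v2) [-++] → (1.47777, -0.748, 0)–(0.891429, -0.748, 0.978352)  len=1.1406

Chained into 1 loop(s):
  loop 1: 8 segments, perimeter = 7.5785
Total perimeter = 7.578

loops=1 perimeter=7.578


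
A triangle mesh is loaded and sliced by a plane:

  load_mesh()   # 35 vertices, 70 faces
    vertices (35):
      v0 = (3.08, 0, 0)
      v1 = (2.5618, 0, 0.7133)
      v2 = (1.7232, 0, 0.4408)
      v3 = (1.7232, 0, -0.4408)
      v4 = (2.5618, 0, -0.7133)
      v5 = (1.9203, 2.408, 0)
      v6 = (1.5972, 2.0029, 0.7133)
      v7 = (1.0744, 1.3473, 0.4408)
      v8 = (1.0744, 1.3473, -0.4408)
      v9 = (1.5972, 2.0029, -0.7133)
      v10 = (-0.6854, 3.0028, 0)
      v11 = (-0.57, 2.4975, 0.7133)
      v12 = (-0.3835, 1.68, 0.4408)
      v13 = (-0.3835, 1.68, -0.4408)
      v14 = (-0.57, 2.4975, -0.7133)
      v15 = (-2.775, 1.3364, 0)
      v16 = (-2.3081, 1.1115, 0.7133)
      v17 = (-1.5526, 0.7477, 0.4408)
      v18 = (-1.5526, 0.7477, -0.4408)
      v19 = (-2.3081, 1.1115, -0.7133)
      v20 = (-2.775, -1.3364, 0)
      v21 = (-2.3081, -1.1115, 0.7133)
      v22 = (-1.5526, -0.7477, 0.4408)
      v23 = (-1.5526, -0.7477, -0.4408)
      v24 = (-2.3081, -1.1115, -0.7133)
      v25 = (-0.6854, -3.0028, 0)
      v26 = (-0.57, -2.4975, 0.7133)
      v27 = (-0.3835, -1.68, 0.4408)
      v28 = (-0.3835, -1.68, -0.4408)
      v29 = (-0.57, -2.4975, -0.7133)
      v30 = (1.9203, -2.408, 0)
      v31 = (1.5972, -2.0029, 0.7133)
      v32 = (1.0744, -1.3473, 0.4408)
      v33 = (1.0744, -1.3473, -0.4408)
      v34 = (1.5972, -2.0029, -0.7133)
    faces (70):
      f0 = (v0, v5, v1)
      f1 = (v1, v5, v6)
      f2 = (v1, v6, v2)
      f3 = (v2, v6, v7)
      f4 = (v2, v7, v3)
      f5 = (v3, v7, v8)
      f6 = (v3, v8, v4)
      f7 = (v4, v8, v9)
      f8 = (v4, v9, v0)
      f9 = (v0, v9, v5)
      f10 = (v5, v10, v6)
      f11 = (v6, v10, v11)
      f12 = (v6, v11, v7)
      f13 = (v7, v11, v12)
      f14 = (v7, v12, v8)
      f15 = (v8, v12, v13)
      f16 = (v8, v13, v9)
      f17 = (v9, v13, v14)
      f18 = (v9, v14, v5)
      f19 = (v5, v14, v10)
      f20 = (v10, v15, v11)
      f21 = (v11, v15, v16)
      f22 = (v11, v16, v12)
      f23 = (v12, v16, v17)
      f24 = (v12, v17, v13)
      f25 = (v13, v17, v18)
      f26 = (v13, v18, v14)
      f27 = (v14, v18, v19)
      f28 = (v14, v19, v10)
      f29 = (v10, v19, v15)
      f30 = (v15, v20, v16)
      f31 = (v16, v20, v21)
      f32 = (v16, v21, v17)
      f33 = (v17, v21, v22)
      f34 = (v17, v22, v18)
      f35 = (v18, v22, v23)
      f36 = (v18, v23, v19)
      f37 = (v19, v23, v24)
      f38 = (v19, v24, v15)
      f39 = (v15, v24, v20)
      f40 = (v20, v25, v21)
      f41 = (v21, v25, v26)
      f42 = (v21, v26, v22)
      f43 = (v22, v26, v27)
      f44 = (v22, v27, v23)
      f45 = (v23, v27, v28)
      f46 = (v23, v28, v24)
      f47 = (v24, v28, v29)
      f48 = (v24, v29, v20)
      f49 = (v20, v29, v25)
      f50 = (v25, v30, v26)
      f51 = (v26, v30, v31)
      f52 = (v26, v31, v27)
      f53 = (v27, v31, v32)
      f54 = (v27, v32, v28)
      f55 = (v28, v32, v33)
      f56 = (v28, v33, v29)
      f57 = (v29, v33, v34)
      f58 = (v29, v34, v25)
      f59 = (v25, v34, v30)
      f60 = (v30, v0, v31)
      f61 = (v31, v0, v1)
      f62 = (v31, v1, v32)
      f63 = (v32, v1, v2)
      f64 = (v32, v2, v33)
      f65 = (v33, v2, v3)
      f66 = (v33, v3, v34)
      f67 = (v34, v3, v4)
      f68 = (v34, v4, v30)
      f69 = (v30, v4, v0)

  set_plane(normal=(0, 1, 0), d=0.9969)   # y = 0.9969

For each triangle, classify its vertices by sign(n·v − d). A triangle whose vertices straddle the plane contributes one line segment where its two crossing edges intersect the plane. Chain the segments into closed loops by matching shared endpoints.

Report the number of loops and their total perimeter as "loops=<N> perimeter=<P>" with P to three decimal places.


loops=2 perimeter=9.202

Straddling triangles (22 of 70):
  (v0,v5,v1) [-+-] → (2.59989, 0.9969, 0)–(2.29622, 0.9969, 0.417997)  len=0.5167
  (v1,v5,v6) [-++] → (2.29622, 0.9969, 0.417997)–(2.08169, 0.9969, 0.7133)  len=0.3650
  (v1,v6,v2) [-+-] → (2.08169, 0.9969, 0.7133)–(1.66049, 0.9969, 0.576431)  len=0.4429
  (v2,v6,v7) [-++] → (1.66049, 0.9969, 0.576431)–(1.24314, 0.9969, 0.4408)  len=0.4388
  (v2,v7,v3) [-+-] → (1.24314, 0.9969, 0.4408)–(1.24314, 0.9969, 0.211517)  len=0.2293
  (v3,v7,v8) [-++] → (1.24314, 0.9969, 0.211517)–(1.24314, 0.9969, -0.4408)  len=0.6523
  (v3,v8,v4) [-+-] → (1.24314, 0.9969, -0.4408)–(1.46124, 0.9969, -0.511671)  len=0.2293
  (v4,v8,v9) [-++] → (1.46124, 0.9969, -0.511671)–(2.08169, 0.9969, -0.7133)  len=0.6524
  (v4,v9,v0) [-+-] → (2.08169, 0.9969, -0.7133)–(2.34197, 0.9969, -0.35503)  len=0.4428
  (v0,v9,v5) [-++] → (2.34197, 0.9969, -0.35503)–(2.59989, 0.9969, 0)  len=0.4388
  (v12,v16,v17) [++-] → (-2.07011, 0.9969, 0.62746)–(-1.2401, 0.9969, 0.4408)  len=0.8507
  (v12,v17,v13) [+-+] → (-1.2401, 0.9969, 0.4408)–(-1.2401, 0.9969, 0.205152)  len=0.2356
  (v13,v17,v18) [+--] → (-1.2401, 0.9969, 0.205152)–(-1.2401, 0.9969, -0.4408)  len=0.6460
  (v13,v18,v14) [+-+] → (-1.2401, 0.9969, -0.4408)–(-1.41266, 0.9969, -0.479608)  len=0.1769
  (v14,v18,v19) [+-+] → (-1.41266, 0.9969, -0.479608)–(-2.07011, 0.9969, -0.62746)  len=0.6739
  (v15,v20,v16) [+-+] → (-2.775, 0.9969, 0)–(-2.32996, 0.9969, 0.679906)  len=0.8126
  (v16,v20,v21) [+--] → (-2.32996, 0.9969, 0.679906)–(-2.3081, 0.9969, 0.7133)  len=0.0399
  (v16,v21,v17) [+--] → (-2.3081, 0.9969, 0.7133)–(-2.07011, 0.9969, 0.62746)  len=0.2530
  (v18,v23,v19) [--+] → (-2.26153, 0.9969, -0.696503)–(-2.07011, 0.9969, -0.62746)  len=0.2035
  (v19,v23,v24) [+--] → (-2.26153, 0.9969, -0.696503)–(-2.3081, 0.9969, -0.7133)  len=0.0495
  (v19,v24,v15) [+-+] → (-2.3081, 0.9969, -0.7133)–(-2.71025, 0.9969, -0.0989278)  len=0.7343
  (v15,v24,v20) [+--] → (-2.71025, 0.9969, -0.0989278)–(-2.775, 0.9969, 0)  len=0.1182

Chained into 2 loop(s):
  loop 1: 10 segments, perimeter = 4.4084
  loop 2: 12 segments, perimeter = 4.7941
Total perimeter = 9.202


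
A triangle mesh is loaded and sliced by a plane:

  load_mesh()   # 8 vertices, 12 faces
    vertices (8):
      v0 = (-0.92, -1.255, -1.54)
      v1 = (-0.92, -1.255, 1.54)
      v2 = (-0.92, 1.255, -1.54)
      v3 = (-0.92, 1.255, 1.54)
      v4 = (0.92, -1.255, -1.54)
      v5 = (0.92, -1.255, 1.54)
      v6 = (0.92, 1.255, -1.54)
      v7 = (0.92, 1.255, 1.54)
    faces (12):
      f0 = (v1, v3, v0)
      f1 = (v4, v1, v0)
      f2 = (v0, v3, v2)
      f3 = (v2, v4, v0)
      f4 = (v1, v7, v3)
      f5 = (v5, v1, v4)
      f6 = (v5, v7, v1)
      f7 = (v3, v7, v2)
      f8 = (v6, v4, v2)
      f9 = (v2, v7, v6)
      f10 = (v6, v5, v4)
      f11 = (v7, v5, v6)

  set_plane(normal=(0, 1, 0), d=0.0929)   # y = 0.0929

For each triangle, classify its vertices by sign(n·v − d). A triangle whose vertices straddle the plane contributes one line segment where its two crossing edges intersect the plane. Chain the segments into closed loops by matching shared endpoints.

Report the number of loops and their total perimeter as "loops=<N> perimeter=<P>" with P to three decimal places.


Straddling triangles (8 of 12):
  (v1,v3,v0) [-+-] → (-0.92, 0.0929, 1.54)–(-0.92, 0.0929, 0.113997)  len=1.4260
  (v0,v3,v2) [-++] → (-0.92, 0.0929, 0.113997)–(-0.92, 0.0929, -1.54)  len=1.6540
  (v2,v4,v0) [+--] → (-0.068102, 0.0929, -1.54)–(-0.92, 0.0929, -1.54)  len=0.8519
  (v1,v7,v3) [-++] → (0.068102, 0.0929, 1.54)–(-0.92, 0.0929, 1.54)  len=0.9881
  (v5,v7,v1) [-+-] → (0.92, 0.0929, 1.54)–(0.068102, 0.0929, 1.54)  len=0.8519
  (v6,v4,v2) [+-+] → (0.92, 0.0929, -1.54)–(-0.068102, 0.0929, -1.54)  len=0.9881
  (v6,v5,v4) [+--] → (0.92, 0.0929, -0.113997)–(0.92, 0.0929, -1.54)  len=1.4260
  (v7,v5,v6) [+-+] → (0.92, 0.0929, 1.54)–(0.92, 0.0929, -0.113997)  len=1.6540

Chained into 1 loop(s):
  loop 1: 8 segments, perimeter = 9.8400
Total perimeter = 9.840

loops=1 perimeter=9.840


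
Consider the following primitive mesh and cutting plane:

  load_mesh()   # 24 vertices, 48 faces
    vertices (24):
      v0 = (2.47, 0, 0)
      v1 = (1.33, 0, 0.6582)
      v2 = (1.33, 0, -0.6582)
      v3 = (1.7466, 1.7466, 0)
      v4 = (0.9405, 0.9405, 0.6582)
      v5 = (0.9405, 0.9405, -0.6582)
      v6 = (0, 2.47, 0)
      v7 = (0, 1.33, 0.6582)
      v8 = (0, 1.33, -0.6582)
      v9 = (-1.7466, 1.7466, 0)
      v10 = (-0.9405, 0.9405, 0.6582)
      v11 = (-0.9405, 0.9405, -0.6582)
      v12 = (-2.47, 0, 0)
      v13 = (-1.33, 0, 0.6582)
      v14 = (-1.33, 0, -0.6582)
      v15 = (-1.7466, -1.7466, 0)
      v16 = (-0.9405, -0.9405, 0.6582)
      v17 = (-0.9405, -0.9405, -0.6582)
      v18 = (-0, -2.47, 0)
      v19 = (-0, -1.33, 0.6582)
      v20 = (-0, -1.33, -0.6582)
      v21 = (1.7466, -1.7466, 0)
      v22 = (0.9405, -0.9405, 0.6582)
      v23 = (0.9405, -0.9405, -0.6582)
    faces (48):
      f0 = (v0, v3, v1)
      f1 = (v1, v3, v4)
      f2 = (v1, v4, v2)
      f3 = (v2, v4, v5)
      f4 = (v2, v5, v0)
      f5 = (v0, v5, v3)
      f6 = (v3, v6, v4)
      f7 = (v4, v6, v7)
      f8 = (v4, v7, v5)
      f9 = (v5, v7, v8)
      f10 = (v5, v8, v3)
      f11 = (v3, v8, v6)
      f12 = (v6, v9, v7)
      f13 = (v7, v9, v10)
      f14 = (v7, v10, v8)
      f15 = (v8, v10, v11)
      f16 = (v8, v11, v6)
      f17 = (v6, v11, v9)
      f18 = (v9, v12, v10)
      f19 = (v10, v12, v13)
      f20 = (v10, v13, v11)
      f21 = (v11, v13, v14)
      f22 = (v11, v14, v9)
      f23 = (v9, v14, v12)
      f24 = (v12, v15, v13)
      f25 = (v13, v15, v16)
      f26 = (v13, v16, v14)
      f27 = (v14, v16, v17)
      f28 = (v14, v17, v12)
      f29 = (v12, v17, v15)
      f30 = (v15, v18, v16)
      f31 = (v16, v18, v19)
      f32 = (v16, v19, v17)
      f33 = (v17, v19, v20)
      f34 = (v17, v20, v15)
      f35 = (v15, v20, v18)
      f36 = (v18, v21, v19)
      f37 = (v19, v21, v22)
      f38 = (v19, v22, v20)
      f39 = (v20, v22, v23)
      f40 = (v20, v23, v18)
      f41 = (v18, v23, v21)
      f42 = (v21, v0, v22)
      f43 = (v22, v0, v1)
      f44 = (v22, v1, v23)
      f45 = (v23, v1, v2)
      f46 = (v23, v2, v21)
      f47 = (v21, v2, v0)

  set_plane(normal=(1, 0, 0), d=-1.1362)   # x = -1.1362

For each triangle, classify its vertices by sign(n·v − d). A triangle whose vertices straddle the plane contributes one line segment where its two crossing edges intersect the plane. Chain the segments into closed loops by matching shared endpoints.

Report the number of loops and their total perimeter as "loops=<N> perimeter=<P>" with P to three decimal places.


loops=2 perimeter=9.368

Straddling triangles (16 of 48):
  (v6,v9,v7) [+-+] → (-1.1362, 1.99941, 0)–(-1.1362, 1.60101, 0.230027)  len=0.4600
  (v7,v9,v10) [+-+] → (-1.1362, 1.60101, 0.230027)–(-1.1362, 1.1362, 0.498406)  len=0.5367
  (v6,v11,v9) [++-] → (-1.1362, 1.1362, -0.498406)–(-1.1362, 1.99941, 0)  len=0.9968
  (v9,v12,v10) [--+] → (-1.1362, 0.820163, 0.573983)–(-1.1362, 1.1362, 0.498406)  len=0.3249
  (v10,v12,v13) [+--] → (-1.1362, 0.820163, 0.573983)–(-1.1362, 0.467956, 0.6582)  len=0.3621
  (v10,v13,v11) [+-+] → (-1.1362, 0.467956, 0.6582)–(-1.1362, 0.467956, 0.00321073)  len=0.6550
  (v11,v13,v14) [+--] → (-1.1362, 0.467956, 0.00321073)–(-1.1362, 0.467956, -0.6582)  len=0.6614
  (v11,v14,v9) [+--] → (-1.1362, 0.467956, -0.6582)–(-1.1362, 1.1362, -0.498406)  len=0.6871
  (v13,v15,v16) [--+] → (-1.1362, -1.1362, 0.498406)–(-1.1362, -0.467956, 0.6582)  len=0.6871
  (v13,v16,v14) [-+-] → (-1.1362, -0.467956, 0.6582)–(-1.1362, -0.467956, -0.00321073)  len=0.6614
  (v14,v16,v17) [-++] → (-1.1362, -0.467956, -0.00321073)–(-1.1362, -0.467956, -0.6582)  len=0.6550
  (v14,v17,v12) [-+-] → (-1.1362, -0.467956, -0.6582)–(-1.1362, -0.820163, -0.573983)  len=0.3621
  (v12,v17,v15) [-+-] → (-1.1362, -0.820163, -0.573983)–(-1.1362, -1.1362, -0.498406)  len=0.3249
  (v15,v18,v16) [-++] → (-1.1362, -1.99941, 0)–(-1.1362, -1.1362, 0.498406)  len=0.9968
  (v17,v20,v15) [++-] → (-1.1362, -1.60101, -0.230027)–(-1.1362, -1.1362, -0.498406)  len=0.5367
  (v15,v20,v18) [-++] → (-1.1362, -1.60101, -0.230027)–(-1.1362, -1.99941, 0)  len=0.4600

Chained into 2 loop(s):
  loop 1: 8 segments, perimeter = 4.6841
  loop 2: 8 segments, perimeter = 4.6841
Total perimeter = 9.368


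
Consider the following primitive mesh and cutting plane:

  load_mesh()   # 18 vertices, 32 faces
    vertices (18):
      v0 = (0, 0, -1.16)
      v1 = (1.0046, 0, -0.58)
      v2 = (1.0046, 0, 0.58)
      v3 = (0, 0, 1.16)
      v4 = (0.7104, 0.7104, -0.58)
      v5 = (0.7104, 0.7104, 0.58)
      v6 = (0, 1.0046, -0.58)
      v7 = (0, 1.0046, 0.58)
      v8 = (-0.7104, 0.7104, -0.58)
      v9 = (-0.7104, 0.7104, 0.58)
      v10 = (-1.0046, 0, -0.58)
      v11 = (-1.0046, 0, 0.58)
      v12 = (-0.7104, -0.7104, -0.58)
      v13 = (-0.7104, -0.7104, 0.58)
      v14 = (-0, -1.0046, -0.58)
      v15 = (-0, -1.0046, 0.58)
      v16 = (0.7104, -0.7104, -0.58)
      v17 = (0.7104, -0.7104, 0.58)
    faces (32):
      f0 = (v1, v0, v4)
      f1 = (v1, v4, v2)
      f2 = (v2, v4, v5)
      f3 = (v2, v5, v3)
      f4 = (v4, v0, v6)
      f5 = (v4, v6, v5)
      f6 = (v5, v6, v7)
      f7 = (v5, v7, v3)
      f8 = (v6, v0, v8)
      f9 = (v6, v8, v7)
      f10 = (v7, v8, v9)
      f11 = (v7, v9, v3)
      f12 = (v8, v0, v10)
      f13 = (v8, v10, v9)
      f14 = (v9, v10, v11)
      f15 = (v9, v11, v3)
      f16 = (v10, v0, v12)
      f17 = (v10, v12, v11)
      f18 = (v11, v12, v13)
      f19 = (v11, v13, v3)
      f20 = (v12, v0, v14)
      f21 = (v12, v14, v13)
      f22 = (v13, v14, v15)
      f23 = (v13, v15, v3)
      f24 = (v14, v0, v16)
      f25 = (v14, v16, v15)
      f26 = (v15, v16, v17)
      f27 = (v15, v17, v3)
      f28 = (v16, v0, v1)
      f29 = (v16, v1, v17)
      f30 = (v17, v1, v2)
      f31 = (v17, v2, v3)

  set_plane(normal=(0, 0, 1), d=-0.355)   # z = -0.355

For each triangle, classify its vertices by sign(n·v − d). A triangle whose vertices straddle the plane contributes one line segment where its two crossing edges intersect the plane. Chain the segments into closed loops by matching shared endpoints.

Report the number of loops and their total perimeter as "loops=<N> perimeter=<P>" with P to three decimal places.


loops=1 perimeter=6.151

Straddling triangles (16 of 32):
  (v1,v4,v2) [--+] → (0.767465, 0.572607, -0.355)–(1.0046, 0, -0.355)  len=0.6198
  (v2,v4,v5) [+-+] → (0.767465, 0.572607, -0.355)–(0.7104, 0.7104, -0.355)  len=0.1491
  (v4,v6,v5) [--+] → (0.137793, 0.947535, -0.355)–(0.7104, 0.7104, -0.355)  len=0.6198
  (v5,v6,v7) [+-+] → (0.137793, 0.947535, -0.355)–(0, 1.0046, -0.355)  len=0.1491
  (v6,v8,v7) [--+] → (-0.572607, 0.767465, -0.355)–(0, 1.0046, -0.355)  len=0.6198
  (v7,v8,v9) [+-+] → (-0.572607, 0.767465, -0.355)–(-0.7104, 0.7104, -0.355)  len=0.1491
  (v8,v10,v9) [--+] → (-0.947535, 0.137793, -0.355)–(-0.7104, 0.7104, -0.355)  len=0.6198
  (v9,v10,v11) [+-+] → (-0.947535, 0.137793, -0.355)–(-1.0046, 0, -0.355)  len=0.1491
  (v10,v12,v11) [--+] → (-0.767465, -0.572607, -0.355)–(-1.0046, 0, -0.355)  len=0.6198
  (v11,v12,v13) [+-+] → (-0.767465, -0.572607, -0.355)–(-0.7104, -0.7104, -0.355)  len=0.1491
  (v12,v14,v13) [--+] → (-0.137793, -0.947535, -0.355)–(-0.7104, -0.7104, -0.355)  len=0.6198
  (v13,v14,v15) [+-+] → (-0.137793, -0.947535, -0.355)–(0, -1.0046, -0.355)  len=0.1491
  (v14,v16,v15) [--+] → (0.572607, -0.767465, -0.355)–(0, -1.0046, -0.355)  len=0.6198
  (v15,v16,v17) [+-+] → (0.572607, -0.767465, -0.355)–(0.7104, -0.7104, -0.355)  len=0.1491
  (v16,v1,v17) [--+] → (0.947535, -0.137793, -0.355)–(0.7104, -0.7104, -0.355)  len=0.6198
  (v17,v1,v2) [+-+] → (0.947535, -0.137793, -0.355)–(1.0046, 0, -0.355)  len=0.1491

Chained into 1 loop(s):
  loop 1: 16 segments, perimeter = 6.1513
Total perimeter = 6.151


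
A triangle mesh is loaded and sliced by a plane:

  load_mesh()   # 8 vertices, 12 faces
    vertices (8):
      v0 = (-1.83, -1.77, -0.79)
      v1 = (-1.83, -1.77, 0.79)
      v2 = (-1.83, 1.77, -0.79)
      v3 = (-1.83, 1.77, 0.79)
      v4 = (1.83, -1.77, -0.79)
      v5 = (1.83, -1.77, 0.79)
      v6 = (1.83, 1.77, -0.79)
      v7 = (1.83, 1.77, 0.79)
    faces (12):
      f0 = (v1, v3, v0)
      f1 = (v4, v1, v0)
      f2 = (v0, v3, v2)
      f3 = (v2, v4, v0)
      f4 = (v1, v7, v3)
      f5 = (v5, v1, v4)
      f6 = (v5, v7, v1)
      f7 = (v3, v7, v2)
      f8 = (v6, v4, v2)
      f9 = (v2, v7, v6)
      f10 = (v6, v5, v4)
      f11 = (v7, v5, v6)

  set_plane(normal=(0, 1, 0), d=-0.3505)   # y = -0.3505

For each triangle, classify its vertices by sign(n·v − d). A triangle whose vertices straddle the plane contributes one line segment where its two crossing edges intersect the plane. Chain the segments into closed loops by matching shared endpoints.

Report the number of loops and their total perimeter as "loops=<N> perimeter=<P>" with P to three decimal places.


Straddling triangles (8 of 12):
  (v1,v3,v0) [-+-] → (-1.83, -0.3505, 0.79)–(-1.83, -0.3505, -0.156438)  len=0.9464
  (v0,v3,v2) [-++] → (-1.83, -0.3505, -0.156438)–(-1.83, -0.3505, -0.79)  len=0.6336
  (v2,v4,v0) [+--] → (0.362381, -0.3505, -0.79)–(-1.83, -0.3505, -0.79)  len=2.1924
  (v1,v7,v3) [-++] → (-0.362381, -0.3505, 0.79)–(-1.83, -0.3505, 0.79)  len=1.4676
  (v5,v7,v1) [-+-] → (1.83, -0.3505, 0.79)–(-0.362381, -0.3505, 0.79)  len=2.1924
  (v6,v4,v2) [+-+] → (1.83, -0.3505, -0.79)–(0.362381, -0.3505, -0.79)  len=1.4676
  (v6,v5,v4) [+--] → (1.83, -0.3505, 0.156438)–(1.83, -0.3505, -0.79)  len=0.9464
  (v7,v5,v6) [+-+] → (1.83, -0.3505, 0.79)–(1.83, -0.3505, 0.156438)  len=0.6336

Chained into 1 loop(s):
  loop 1: 8 segments, perimeter = 10.4800
Total perimeter = 10.480

loops=1 perimeter=10.480


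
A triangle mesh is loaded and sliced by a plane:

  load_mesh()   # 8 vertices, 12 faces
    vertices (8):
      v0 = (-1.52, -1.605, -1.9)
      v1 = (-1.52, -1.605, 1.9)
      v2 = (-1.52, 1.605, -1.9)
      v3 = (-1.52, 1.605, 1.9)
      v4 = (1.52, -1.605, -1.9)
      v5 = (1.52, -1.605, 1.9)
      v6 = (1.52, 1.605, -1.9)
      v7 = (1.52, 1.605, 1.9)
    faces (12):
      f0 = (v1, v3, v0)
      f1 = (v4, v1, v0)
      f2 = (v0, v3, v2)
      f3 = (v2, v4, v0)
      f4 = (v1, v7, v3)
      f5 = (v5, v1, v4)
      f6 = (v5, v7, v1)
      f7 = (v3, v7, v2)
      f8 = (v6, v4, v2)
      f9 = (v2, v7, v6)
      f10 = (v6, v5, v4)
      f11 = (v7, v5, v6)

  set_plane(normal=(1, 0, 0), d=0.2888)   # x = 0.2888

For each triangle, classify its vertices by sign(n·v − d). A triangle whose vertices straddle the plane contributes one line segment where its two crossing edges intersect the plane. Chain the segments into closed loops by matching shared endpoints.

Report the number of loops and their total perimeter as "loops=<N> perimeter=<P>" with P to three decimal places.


Straddling triangles (8 of 12):
  (v4,v1,v0) [+--] → (0.2888, -1.605, -0.361)–(0.2888, -1.605, -1.9)  len=1.5390
  (v2,v4,v0) [-+-] → (0.2888, -0.30495, -1.9)–(0.2888, -1.605, -1.9)  len=1.3001
  (v1,v7,v3) [-+-] → (0.2888, 0.30495, 1.9)–(0.2888, 1.605, 1.9)  len=1.3001
  (v5,v1,v4) [+-+] → (0.2888, -1.605, 1.9)–(0.2888, -1.605, -0.361)  len=2.2610
  (v5,v7,v1) [++-] → (0.2888, 0.30495, 1.9)–(0.2888, -1.605, 1.9)  len=1.9099
  (v3,v7,v2) [-+-] → (0.2888, 1.605, 1.9)–(0.2888, 1.605, 0.361)  len=1.5390
  (v6,v4,v2) [++-] → (0.2888, -0.30495, -1.9)–(0.2888, 1.605, -1.9)  len=1.9099
  (v2,v7,v6) [-++] → (0.2888, 1.605, 0.361)–(0.2888, 1.605, -1.9)  len=2.2610

Chained into 1 loop(s):
  loop 1: 8 segments, perimeter = 14.0200
Total perimeter = 14.020

loops=1 perimeter=14.020


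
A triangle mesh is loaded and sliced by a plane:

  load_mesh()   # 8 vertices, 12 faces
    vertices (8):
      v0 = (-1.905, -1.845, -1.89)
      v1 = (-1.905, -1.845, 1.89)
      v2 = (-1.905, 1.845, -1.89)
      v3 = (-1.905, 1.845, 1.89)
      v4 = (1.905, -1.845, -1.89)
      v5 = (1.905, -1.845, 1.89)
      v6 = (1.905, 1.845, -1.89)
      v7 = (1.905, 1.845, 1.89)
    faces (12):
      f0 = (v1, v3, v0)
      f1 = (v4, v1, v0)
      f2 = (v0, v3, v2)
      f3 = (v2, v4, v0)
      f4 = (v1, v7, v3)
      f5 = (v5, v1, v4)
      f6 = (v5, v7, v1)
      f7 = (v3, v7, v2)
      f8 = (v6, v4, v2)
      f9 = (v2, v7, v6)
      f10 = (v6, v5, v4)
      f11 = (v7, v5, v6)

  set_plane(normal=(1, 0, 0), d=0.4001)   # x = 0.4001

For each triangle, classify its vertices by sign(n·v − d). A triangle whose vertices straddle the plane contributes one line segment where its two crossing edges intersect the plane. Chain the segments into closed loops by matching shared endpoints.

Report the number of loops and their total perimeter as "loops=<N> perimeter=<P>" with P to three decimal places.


Straddling triangles (8 of 12):
  (v4,v1,v0) [+--] → (0.4001, -1.845, -0.39695)–(0.4001, -1.845, -1.89)  len=1.4931
  (v2,v4,v0) [-+-] → (0.4001, -0.387498, -1.89)–(0.4001, -1.845, -1.89)  len=1.4575
  (v1,v7,v3) [-+-] → (0.4001, 0.387498, 1.89)–(0.4001, 1.845, 1.89)  len=1.4575
  (v5,v1,v4) [+-+] → (0.4001, -1.845, 1.89)–(0.4001, -1.845, -0.39695)  len=2.2869
  (v5,v7,v1) [++-] → (0.4001, 0.387498, 1.89)–(0.4001, -1.845, 1.89)  len=2.2325
  (v3,v7,v2) [-+-] → (0.4001, 1.845, 1.89)–(0.4001, 1.845, 0.39695)  len=1.4931
  (v6,v4,v2) [++-] → (0.4001, -0.387498, -1.89)–(0.4001, 1.845, -1.89)  len=2.2325
  (v2,v7,v6) [-++] → (0.4001, 1.845, 0.39695)–(0.4001, 1.845, -1.89)  len=2.2869

Chained into 1 loop(s):
  loop 1: 8 segments, perimeter = 14.9400
Total perimeter = 14.940

loops=1 perimeter=14.940


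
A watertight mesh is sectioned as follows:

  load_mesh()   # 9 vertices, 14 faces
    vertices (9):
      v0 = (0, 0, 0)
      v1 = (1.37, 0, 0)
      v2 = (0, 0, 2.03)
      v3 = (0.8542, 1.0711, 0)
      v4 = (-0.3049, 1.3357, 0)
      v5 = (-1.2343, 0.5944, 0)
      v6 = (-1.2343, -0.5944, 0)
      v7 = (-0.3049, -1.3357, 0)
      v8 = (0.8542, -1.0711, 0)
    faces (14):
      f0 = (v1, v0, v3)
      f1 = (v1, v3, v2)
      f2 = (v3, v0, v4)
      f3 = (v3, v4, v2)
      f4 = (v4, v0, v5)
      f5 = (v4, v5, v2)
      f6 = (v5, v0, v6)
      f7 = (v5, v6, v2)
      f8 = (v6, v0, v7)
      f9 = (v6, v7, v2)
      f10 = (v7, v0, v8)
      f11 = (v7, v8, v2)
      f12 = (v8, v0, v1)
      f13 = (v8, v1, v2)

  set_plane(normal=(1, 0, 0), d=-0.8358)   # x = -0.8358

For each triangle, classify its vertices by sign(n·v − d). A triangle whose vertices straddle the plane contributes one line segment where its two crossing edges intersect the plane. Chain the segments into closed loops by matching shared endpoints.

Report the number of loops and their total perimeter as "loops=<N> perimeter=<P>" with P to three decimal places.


loops=1 perimeter=4.290

Straddling triangles (6 of 14):
  (v4,v0,v5) [++-] → (-0.8358, 0.402495, 0)–(-0.8358, 0.912248, 0)  len=0.5098
  (v4,v5,v2) [+-+] → (-0.8358, 0.912248, 0)–(-0.8358, 0.402495, 0.655396)  len=0.8303
  (v5,v0,v6) [-+-] → (-0.8358, 0.402495, 0)–(-0.8358, -0.402495, 0)  len=0.8050
  (v5,v6,v2) [--+] → (-0.8358, -0.402495, 0.655396)–(-0.8358, 0.402495, 0.655396)  len=0.8050
  (v6,v0,v7) [-++] → (-0.8358, -0.402495, 0)–(-0.8358, -0.912248, 0)  len=0.5098
  (v6,v7,v2) [-++] → (-0.8358, -0.912248, 0)–(-0.8358, -0.402495, 0.655396)  len=0.8303

Chained into 1 loop(s):
  loop 1: 6 segments, perimeter = 4.2901
Total perimeter = 4.290


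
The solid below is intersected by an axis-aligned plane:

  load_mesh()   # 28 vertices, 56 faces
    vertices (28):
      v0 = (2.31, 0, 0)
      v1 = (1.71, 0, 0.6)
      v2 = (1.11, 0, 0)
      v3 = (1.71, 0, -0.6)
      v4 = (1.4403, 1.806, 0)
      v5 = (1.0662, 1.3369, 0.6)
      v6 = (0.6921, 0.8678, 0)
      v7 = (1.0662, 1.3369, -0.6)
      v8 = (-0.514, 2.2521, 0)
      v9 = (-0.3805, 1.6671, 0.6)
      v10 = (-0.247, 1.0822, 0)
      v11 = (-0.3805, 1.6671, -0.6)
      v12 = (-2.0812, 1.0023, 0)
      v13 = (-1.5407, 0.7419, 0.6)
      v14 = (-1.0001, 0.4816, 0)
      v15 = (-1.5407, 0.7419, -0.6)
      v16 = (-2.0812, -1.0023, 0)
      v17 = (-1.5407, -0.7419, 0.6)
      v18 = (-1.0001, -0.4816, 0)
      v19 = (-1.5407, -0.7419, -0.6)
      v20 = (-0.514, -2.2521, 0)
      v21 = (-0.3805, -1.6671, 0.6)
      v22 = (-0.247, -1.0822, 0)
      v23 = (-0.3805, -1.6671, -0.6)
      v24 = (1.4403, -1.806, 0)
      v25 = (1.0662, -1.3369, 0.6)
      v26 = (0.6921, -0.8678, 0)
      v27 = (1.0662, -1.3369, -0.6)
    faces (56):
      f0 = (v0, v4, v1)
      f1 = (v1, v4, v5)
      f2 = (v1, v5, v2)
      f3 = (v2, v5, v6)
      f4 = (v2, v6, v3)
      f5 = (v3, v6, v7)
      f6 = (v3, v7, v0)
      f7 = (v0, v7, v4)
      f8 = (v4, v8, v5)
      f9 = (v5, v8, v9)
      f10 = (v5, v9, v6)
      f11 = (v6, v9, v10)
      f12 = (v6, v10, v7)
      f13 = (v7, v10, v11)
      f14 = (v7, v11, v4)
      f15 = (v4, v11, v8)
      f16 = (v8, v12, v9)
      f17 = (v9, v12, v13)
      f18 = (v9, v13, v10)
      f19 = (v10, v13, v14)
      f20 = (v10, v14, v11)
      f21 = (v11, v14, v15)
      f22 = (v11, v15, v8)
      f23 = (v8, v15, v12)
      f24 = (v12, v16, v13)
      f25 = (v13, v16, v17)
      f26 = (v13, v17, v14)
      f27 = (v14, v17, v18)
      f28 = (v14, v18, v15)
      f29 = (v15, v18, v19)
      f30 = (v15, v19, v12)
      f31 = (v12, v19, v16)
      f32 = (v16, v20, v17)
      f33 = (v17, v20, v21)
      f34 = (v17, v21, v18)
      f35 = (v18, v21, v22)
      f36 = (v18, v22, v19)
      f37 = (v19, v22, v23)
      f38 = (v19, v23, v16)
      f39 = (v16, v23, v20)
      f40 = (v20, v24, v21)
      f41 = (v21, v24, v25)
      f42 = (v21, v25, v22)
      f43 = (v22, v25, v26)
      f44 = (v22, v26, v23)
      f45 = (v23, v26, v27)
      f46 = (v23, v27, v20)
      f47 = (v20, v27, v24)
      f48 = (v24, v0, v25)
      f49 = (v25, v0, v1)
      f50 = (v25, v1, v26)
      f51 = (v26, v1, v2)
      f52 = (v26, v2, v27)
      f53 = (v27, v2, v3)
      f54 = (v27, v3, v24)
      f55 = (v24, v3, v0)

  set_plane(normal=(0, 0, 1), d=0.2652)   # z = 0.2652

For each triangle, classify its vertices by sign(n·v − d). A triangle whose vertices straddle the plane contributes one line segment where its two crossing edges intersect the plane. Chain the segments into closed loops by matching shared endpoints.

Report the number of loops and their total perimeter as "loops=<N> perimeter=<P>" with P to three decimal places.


Straddling triangles (28 of 56):
  (v0,v4,v1) [--+] → (1.55951, 1.00775, 0.2652)–(2.0448, 0, 0.2652)  len=1.1185
  (v1,v4,v5) [+-+] → (1.55951, 1.00775, 0.2652)–(1.27495, 1.59866, 0.2652)  len=0.6559
  (v1,v5,v2) [++-] → (1.09064, 0.59091, 0.2652)–(1.3752, 0, 0.2652)  len=0.6559
  (v2,v5,v6) [-+-] → (1.09064, 0.59091, 0.2652)–(0.857452, 1.07514, 0.2652)  len=0.5375
  (v4,v8,v5) [--+] → (0.184448, 1.84758, 0.2652)–(1.27495, 1.59866, 0.2652)  len=1.1185
  (v5,v8,v9) [+-+] → (0.184448, 1.84758, 0.2652)–(-0.454993, 1.99353, 0.2652)  len=0.6559
  (v5,v9,v6) [++-] → (0.218011, 1.22109, 0.2652)–(0.857452, 1.07514, 0.2652)  len=0.6559
  (v6,v9,v10) [-+-] → (0.218011, 1.22109, 0.2652)–(-0.306007, 1.34073, 0.2652)  len=0.5375
  (v8,v12,v9) [--+] → (-1.32949, 1.29614, 0.2652)–(-0.454993, 1.99353, 0.2652)  len=1.1185
  (v9,v12,v13) [+-+] → (-1.32949, 1.29614, 0.2652)–(-1.8423, 0.887203, 0.2652)  len=0.6559
  (v9,v13,v10) [++-] → (-0.818815, 0.931787, 0.2652)–(-0.306007, 1.34073, 0.2652)  len=0.6559
  (v10,v13,v14) [-+-] → (-0.818815, 0.931787, 0.2652)–(-1.23905, 0.596653, 0.2652)  len=0.5375
  (v12,v16,v13) [--+] → (-1.8423, -0.231364, 0.2652)–(-1.8423, 0.887203, 0.2652)  len=1.1186
  (v13,v16,v17) [+-+] → (-1.8423, -0.231364, 0.2652)–(-1.8423, -0.887203, 0.2652)  len=0.6558
  (v13,v17,v14) [++-] → (-1.23905, -0.059187, 0.2652)–(-1.23905, 0.596653, 0.2652)  len=0.6558
  (v14,v17,v18) [-+-] → (-1.23905, -0.059187, 0.2652)–(-1.23905, -0.596653, 0.2652)  len=0.5375
  (v16,v20,v17) [--+] → (-0.967801, -1.58459, 0.2652)–(-1.8423, -0.887203, 0.2652)  len=1.1185
  (v17,v20,v21) [+-+] → (-0.967801, -1.58459, 0.2652)–(-0.454993, -1.99353, 0.2652)  len=0.6559
  (v17,v21,v18) [++-] → (-0.726237, -1.00559, 0.2652)–(-1.23905, -0.596653, 0.2652)  len=0.6559
  (v18,v21,v22) [-+-] → (-0.726237, -1.00559, 0.2652)–(-0.306007, -1.34073, 0.2652)  len=0.5375
  (v20,v24,v21) [--+] → (0.635506, -1.74461, 0.2652)–(-0.454993, -1.99353, 0.2652)  len=1.1185
  (v21,v24,v25) [+-+] → (0.635506, -1.74461, 0.2652)–(1.27495, -1.59866, 0.2652)  len=0.6559
  (v21,v25,v22) [++-] → (0.333434, -1.19478, 0.2652)–(-0.306007, -1.34073, 0.2652)  len=0.6559
  (v22,v25,v26) [-+-] → (0.333434, -1.19478, 0.2652)–(0.857452, -1.07514, 0.2652)  len=0.5375
  (v24,v0,v25) [--+] → (1.76024, -0.59091, 0.2652)–(1.27495, -1.59866, 0.2652)  len=1.1185
  (v25,v0,v1) [+-+] → (1.76024, -0.59091, 0.2652)–(2.0448, 0, 0.2652)  len=0.6559
  (v25,v1,v26) [++-] → (1.14201, -0.484232, 0.2652)–(0.857452, -1.07514, 0.2652)  len=0.6559
  (v26,v1,v2) [-+-] → (1.14201, -0.484232, 0.2652)–(1.3752, 0, 0.2652)  len=0.5375

Chained into 2 loop(s):
  loop 1: 14 segments, perimeter = 12.4209
  loop 2: 14 segments, perimeter = 8.3535
Total perimeter = 20.774

loops=2 perimeter=20.774
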